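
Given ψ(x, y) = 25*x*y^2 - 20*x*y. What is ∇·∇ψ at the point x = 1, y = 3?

50

∂²ψ/∂x² = 0
∂²ψ/∂y² = 50*x
∇²ψ = 50*x
At (1, 3): 50.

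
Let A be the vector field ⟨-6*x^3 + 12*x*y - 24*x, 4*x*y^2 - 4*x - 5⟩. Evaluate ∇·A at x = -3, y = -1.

-174

∂A₁/∂x = -18*x^2 + 12*y - 24
∂A₂/∂y = 8*x*y
∇·A = -18*x^2 + 8*x*y + 12*y - 24
At (-3, -1): -174.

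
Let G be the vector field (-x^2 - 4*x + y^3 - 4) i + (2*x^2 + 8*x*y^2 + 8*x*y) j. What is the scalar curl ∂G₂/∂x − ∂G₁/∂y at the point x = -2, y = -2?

∂G₂/∂x = 4*x + 8*y^2 + 8*y
∂G₁/∂y = 3*y^2
Scalar curl = 4*x + 5*y^2 + 8*y
At (-2, -2): -4.

-4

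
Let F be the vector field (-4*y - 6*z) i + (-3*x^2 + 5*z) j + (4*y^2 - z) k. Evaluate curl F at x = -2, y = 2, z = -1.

(11, -6, 16)

(∇×F)₁ = ∂F₃/∂y − ∂F₂/∂z = 8*y - 5
(∇×F)₂ = ∂F₁/∂z − ∂F₃/∂x = -6
(∇×F)₃ = ∂F₂/∂x − ∂F₁/∂y = -6*x + 4
∇×F = (8*y - 5, -6, -6*x + 4)
At (-2, 2, -1): (11, -6, 16).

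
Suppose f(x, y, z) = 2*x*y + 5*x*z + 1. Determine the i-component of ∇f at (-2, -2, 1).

(∇f)_1 = ∂f/∂x = 2*y + 5*z
At (-2, -2, 1): 1.

1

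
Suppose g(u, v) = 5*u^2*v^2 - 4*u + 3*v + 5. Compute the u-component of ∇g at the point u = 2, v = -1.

16

(∇g)_1 = ∂g/∂u = 10*u*v^2 - 4
At (2, -1): 16.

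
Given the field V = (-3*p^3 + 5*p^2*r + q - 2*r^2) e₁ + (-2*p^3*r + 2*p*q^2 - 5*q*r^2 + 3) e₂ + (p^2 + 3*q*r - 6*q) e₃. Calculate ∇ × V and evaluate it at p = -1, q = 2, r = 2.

(38, -1, -5)

(∇×V)₁ = ∂V₃/∂q − ∂V₂/∂r = 2*p^3 + 10*q*r + 3*r - 6
(∇×V)₂ = ∂V₁/∂r − ∂V₃/∂p = 5*p^2 - 2*p - 4*r
(∇×V)₃ = ∂V₂/∂p − ∂V₁/∂q = -6*p^2*r + 2*q^2 - 1
∇×V = (2*p^3 + 10*q*r + 3*r - 6, 5*p^2 - 2*p - 4*r, -6*p^2*r + 2*q^2 - 1)
At (-1, 2, 2): (38, -1, -5).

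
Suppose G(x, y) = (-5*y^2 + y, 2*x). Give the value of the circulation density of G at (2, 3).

∂G₂/∂x = 2
∂G₁/∂y = -10*y + 1
Scalar curl = 10*y + 1
At (2, 3): 31.

31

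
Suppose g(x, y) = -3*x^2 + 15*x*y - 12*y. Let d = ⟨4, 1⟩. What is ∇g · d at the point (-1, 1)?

∂g/∂x = -6*x + 15*y
∂g/∂y = 15*x - 12
∇g at (-1, 1) = (21, -27)
∇g · d = (21)(4) + (-27)(1) = 57

57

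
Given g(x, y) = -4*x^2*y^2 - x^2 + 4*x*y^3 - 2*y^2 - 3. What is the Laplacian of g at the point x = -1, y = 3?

-158

∂²g/∂x² = -2*(4*y^2 + 1)
∂²g/∂y² = 4*(-2*x^2 + 6*x*y - 1)
∇²g = -8*x^2 + 24*x*y - 8*y^2 - 6
At (-1, 3): -158.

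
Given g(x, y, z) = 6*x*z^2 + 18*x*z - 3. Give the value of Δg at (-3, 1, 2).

∂²g/∂x² = 0
∂²g/∂y² = 0
∂²g/∂z² = 12*x
∇²g = 12*x
At (-3, 1, 2): -36.

-36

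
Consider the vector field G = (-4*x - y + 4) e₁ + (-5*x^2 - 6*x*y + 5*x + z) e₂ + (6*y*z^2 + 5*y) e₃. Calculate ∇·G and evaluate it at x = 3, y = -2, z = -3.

50

∂G₁/∂x = -4
∂G₂/∂y = -6*x
∂G₃/∂z = 12*y*z
∇·G = -6*x + 12*y*z - 4
At (3, -2, -3): 50.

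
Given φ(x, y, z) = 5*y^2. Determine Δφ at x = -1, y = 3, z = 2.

10

∂²φ/∂x² = 0
∂²φ/∂y² = 10
∂²φ/∂z² = 0
∇²φ = 10
At (-1, 3, 2): 10.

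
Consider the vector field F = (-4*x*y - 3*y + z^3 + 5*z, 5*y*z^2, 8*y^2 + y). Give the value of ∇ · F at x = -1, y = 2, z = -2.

∂F₁/∂x = -4*y
∂F₂/∂y = 5*z^2
∂F₃/∂z = 0
∇·F = -4*y + 5*z^2
At (-1, 2, -2): 12.

12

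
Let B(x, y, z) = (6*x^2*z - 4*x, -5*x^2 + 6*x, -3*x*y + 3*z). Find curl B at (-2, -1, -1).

(∇×B)₁ = ∂B₃/∂y − ∂B₂/∂z = -3*x
(∇×B)₂ = ∂B₁/∂z − ∂B₃/∂x = 6*x^2 + 3*y
(∇×B)₃ = ∂B₂/∂x − ∂B₁/∂y = -10*x + 6
∇×B = (-3*x, 6*x^2 + 3*y, -10*x + 6)
At (-2, -1, -1): (6, 21, 26).

(6, 21, 26)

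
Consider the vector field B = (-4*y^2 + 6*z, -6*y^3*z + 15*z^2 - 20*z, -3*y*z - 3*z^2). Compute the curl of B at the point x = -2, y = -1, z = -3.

(113, 6, -8)

(∇×B)₁ = ∂B₃/∂y − ∂B₂/∂z = 6*y^3 - 33*z + 20
(∇×B)₂ = ∂B₁/∂z − ∂B₃/∂x = 6
(∇×B)₃ = ∂B₂/∂x − ∂B₁/∂y = 8*y
∇×B = (6*y^3 - 33*z + 20, 6, 8*y)
At (-2, -1, -3): (113, 6, -8).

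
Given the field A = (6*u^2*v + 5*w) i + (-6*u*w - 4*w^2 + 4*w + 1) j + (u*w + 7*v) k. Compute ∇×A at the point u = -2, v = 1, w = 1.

(∇×A)₁ = ∂A₃/∂v − ∂A₂/∂w = 6*u + 8*w + 3
(∇×A)₂ = ∂A₁/∂w − ∂A₃/∂u = -w + 5
(∇×A)₃ = ∂A₂/∂u − ∂A₁/∂v = -6*u^2 - 6*w
∇×A = (6*u + 8*w + 3, -w + 5, -6*u^2 - 6*w)
At (-2, 1, 1): (-1, 4, -30).

(-1, 4, -30)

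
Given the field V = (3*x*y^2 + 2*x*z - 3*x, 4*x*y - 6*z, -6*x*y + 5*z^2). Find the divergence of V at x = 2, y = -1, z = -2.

∂V₁/∂x = 3*y^2 + 2*z - 3
∂V₂/∂y = 4*x
∂V₃/∂z = 10*z
∇·V = 4*x + 3*y^2 + 12*z - 3
At (2, -1, -2): -16.

-16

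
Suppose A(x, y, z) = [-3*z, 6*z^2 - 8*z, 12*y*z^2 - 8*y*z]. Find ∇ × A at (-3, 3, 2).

(16, -3, 0)

(∇×A)₁ = ∂A₃/∂y − ∂A₂/∂z = 12*z^2 - 20*z + 8
(∇×A)₂ = ∂A₁/∂z − ∂A₃/∂x = -3
(∇×A)₃ = ∂A₂/∂x − ∂A₁/∂y = 0
∇×A = (12*z^2 - 20*z + 8, -3, 0)
At (-3, 3, 2): (16, -3, 0).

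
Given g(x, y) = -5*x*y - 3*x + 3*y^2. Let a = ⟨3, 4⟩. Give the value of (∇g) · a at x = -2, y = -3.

4

∂g/∂x = -5*y - 3
∂g/∂y = -5*x + 6*y
∇g at (-2, -3) = (12, -8)
∇g · a = (12)(3) + (-8)(4) = 4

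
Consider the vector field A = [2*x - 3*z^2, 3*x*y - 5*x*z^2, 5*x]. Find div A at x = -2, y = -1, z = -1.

∂A₁/∂x = 2
∂A₂/∂y = 3*x
∂A₃/∂z = 0
∇·A = 3*x + 2
At (-2, -1, -1): -4.

-4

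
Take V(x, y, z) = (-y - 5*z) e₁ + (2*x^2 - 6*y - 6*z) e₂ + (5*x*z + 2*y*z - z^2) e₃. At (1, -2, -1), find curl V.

(4, 0, 5)

(∇×V)₁ = ∂V₃/∂y − ∂V₂/∂z = 2*z + 6
(∇×V)₂ = ∂V₁/∂z − ∂V₃/∂x = -5*z - 5
(∇×V)₃ = ∂V₂/∂x − ∂V₁/∂y = 4*x + 1
∇×V = (2*z + 6, -5*z - 5, 4*x + 1)
At (1, -2, -1): (4, 0, 5).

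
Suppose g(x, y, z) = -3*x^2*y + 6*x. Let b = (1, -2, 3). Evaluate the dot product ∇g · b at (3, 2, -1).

24

∂g/∂x = -6*x*y + 6
∂g/∂y = -3*x^2
∂g/∂z = 0
∇g at (3, 2, -1) = (-30, -27, 0)
∇g · b = (-30)(1) + (-27)(-2) + (0)(3) = 24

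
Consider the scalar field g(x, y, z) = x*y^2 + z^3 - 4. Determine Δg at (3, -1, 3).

∂²g/∂x² = 0
∂²g/∂y² = 2*x
∂²g/∂z² = 6*z
∇²g = 2*x + 6*z
At (3, -1, 3): 24.

24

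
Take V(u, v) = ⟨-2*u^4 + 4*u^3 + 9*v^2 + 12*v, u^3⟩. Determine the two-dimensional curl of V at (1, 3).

-63

∂V₂/∂u = 3*u^2
∂V₁/∂v = 18*v + 12
Scalar curl = 3*u^2 - 18*v - 12
At (1, 3): -63.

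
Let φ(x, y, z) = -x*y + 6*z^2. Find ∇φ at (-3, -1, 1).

(1, 3, 12)

∂φ/∂x = -y
∂φ/∂y = -x
∂φ/∂z = 12*z
∇φ = (-y, -x, 12*z)
At (-3, -1, 1): (1, 3, 12).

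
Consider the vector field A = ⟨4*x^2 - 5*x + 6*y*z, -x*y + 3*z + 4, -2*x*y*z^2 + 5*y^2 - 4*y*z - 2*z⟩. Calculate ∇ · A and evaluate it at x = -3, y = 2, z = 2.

12

∂A₁/∂x = 8*x - 5
∂A₂/∂y = -x
∂A₃/∂z = -4*x*y*z - 4*y - 2
∇·A = -4*x*y*z + 7*x - 4*y - 7
At (-3, 2, 2): 12.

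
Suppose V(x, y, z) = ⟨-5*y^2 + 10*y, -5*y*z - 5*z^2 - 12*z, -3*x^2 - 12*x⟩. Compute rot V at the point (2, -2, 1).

(12, 24, -30)

(∇×V)₁ = ∂V₃/∂y − ∂V₂/∂z = 5*y + 10*z + 12
(∇×V)₂ = ∂V₁/∂z − ∂V₃/∂x = 6*x + 12
(∇×V)₃ = ∂V₂/∂x − ∂V₁/∂y = 10*y - 10
∇×V = (5*y + 10*z + 12, 6*x + 12, 10*y - 10)
At (2, -2, 1): (12, 24, -30).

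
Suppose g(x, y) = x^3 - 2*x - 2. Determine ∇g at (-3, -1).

∂g/∂x = 3*x^2 - 2
∂g/∂y = 0
∇g = (3*x^2 - 2, 0)
At (-3, -1): (25, 0).

(25, 0)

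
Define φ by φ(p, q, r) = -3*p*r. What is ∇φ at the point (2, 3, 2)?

∂φ/∂p = -3*r
∂φ/∂q = 0
∂φ/∂r = -3*p
∇φ = (-3*r, 0, -3*p)
At (2, 3, 2): (-6, 0, -6).

(-6, 0, -6)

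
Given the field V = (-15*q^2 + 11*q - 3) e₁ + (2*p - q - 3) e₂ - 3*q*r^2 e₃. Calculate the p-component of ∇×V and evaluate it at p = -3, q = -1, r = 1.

-3

(∇×V)_1 = ∂V₃/∂q − ∂V₂/∂r
= -3*r^2 − (0)
= -3*r^2
At (-3, -1, 1): -3.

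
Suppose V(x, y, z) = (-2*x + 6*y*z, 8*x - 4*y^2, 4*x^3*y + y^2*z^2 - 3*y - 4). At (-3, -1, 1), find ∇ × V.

(-113, 102, 2)

(∇×V)₁ = ∂V₃/∂y − ∂V₂/∂z = 4*x^3 + 2*y*z^2 - 3
(∇×V)₂ = ∂V₁/∂z − ∂V₃/∂x = -12*x^2*y + 6*y
(∇×V)₃ = ∂V₂/∂x − ∂V₁/∂y = -6*z + 8
∇×V = (4*x^3 + 2*y*z^2 - 3, -12*x^2*y + 6*y, -6*z + 8)
At (-3, -1, 1): (-113, 102, 2).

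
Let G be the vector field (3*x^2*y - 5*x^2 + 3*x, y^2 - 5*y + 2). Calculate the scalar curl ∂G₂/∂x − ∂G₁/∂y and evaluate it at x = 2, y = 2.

∂G₂/∂x = 0
∂G₁/∂y = 3*x^2
Scalar curl = -3*x^2
At (2, 2): -12.

-12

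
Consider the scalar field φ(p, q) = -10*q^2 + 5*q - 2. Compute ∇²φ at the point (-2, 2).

∂²φ/∂p² = 0
∂²φ/∂q² = -20
∇²φ = -20
At (-2, 2): -20.

-20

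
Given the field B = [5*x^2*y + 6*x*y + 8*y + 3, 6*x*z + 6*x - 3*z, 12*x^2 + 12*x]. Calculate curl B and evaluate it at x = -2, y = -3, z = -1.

(15, 36, -16)

(∇×B)₁ = ∂B₃/∂y − ∂B₂/∂z = -6*x + 3
(∇×B)₂ = ∂B₁/∂z − ∂B₃/∂x = -24*x - 12
(∇×B)₃ = ∂B₂/∂x − ∂B₁/∂y = -5*x^2 - 6*x + 6*z - 2
∇×B = (-6*x + 3, -24*x - 12, -5*x^2 - 6*x + 6*z - 2)
At (-2, -3, -1): (15, 36, -16).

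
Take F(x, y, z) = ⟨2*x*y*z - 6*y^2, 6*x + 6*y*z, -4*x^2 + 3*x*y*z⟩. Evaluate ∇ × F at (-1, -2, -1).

(∇×F)₁ = ∂F₃/∂y − ∂F₂/∂z = 3*x*z - 6*y
(∇×F)₂ = ∂F₁/∂z − ∂F₃/∂x = 2*x*y + 8*x - 3*y*z
(∇×F)₃ = ∂F₂/∂x − ∂F₁/∂y = -2*x*z + 12*y + 6
∇×F = (3*x*z - 6*y, 2*x*y + 8*x - 3*y*z, -2*x*z + 12*y + 6)
At (-1, -2, -1): (15, -10, -20).

(15, -10, -20)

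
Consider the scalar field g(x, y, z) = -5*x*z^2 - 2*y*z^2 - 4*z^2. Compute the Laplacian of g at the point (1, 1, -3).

∂²g/∂x² = 0
∂²g/∂y² = 0
∂²g/∂z² = -2*(5*x + 2*y + 4)
∇²g = -10*x - 4*y - 8
At (1, 1, -3): -22.

-22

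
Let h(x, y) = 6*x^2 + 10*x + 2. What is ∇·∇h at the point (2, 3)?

12

∂²h/∂x² = 12
∂²h/∂y² = 0
∇²h = 12
At (2, 3): 12.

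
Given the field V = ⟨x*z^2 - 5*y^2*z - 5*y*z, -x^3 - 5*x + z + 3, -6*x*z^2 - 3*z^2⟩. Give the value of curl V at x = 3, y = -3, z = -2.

(-1, -18, 18)

(∇×V)₁ = ∂V₃/∂y − ∂V₂/∂z = -1
(∇×V)₂ = ∂V₁/∂z − ∂V₃/∂x = 2*x*z - 5*y^2 - 5*y + 6*z^2
(∇×V)₃ = ∂V₂/∂x − ∂V₁/∂y = -3*x^2 + 10*y*z + 5*z - 5
∇×V = (-1, 2*x*z - 5*y^2 - 5*y + 6*z^2, -3*x^2 + 10*y*z + 5*z - 5)
At (3, -3, -2): (-1, -18, 18).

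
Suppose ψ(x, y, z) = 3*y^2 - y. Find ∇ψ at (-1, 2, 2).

(0, 11, 0)

∂ψ/∂x = 0
∂ψ/∂y = 6*y - 1
∂ψ/∂z = 0
∇ψ = (0, 6*y - 1, 0)
At (-1, 2, 2): (0, 11, 0).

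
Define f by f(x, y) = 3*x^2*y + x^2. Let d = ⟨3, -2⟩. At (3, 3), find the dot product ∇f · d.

∂f/∂x = 6*x*y + 2*x
∂f/∂y = 3*x^2
∇f at (3, 3) = (60, 27)
∇f · d = (60)(3) + (27)(-2) = 126

126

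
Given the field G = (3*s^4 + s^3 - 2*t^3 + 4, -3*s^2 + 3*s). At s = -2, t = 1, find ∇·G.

∂G₁/∂s = 12*s^3 + 3*s^2
∂G₂/∂t = 0
∇·G = 12*s^3 + 3*s^2
At (-2, 1): -84.

-84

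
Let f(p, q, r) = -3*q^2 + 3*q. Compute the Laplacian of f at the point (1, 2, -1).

-6

∂²f/∂p² = 0
∂²f/∂q² = -6
∂²f/∂r² = 0
∇²f = -6
At (1, 2, -1): -6.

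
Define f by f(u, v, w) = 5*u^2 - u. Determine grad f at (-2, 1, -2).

∂f/∂u = 10*u - 1
∂f/∂v = 0
∂f/∂w = 0
∇f = (10*u - 1, 0, 0)
At (-2, 1, -2): (-21, 0, 0).

(-21, 0, 0)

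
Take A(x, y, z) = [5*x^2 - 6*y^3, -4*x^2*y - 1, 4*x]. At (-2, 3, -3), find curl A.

(0, -4, 210)

(∇×A)₁ = ∂A₃/∂y − ∂A₂/∂z = 0
(∇×A)₂ = ∂A₁/∂z − ∂A₃/∂x = -4
(∇×A)₃ = ∂A₂/∂x − ∂A₁/∂y = -8*x*y + 18*y^2
∇×A = (0, -4, -8*x*y + 18*y^2)
At (-2, 3, -3): (0, -4, 210).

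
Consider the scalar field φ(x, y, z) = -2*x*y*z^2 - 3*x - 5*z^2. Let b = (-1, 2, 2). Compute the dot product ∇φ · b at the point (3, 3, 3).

-327

∂φ/∂x = -2*y*z^2 - 3
∂φ/∂y = -2*x*z^2
∂φ/∂z = -4*x*y*z - 10*z
∇φ at (3, 3, 3) = (-57, -54, -138)
∇φ · b = (-57)(-1) + (-54)(2) + (-138)(2) = -327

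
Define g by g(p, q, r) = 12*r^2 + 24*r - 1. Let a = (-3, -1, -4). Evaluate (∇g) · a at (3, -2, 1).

∂g/∂p = 0
∂g/∂q = 0
∂g/∂r = 24*r + 24
∇g at (3, -2, 1) = (0, 0, 48)
∇g · a = (0)(-3) + (0)(-1) + (48)(-4) = -192

-192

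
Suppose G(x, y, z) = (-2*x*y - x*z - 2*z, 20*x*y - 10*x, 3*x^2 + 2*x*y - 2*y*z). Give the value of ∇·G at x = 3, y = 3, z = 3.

45

∂G₁/∂x = -2*y - z
∂G₂/∂y = 20*x
∂G₃/∂z = -2*y
∇·G = 20*x - 4*y - z
At (3, 3, 3): 45.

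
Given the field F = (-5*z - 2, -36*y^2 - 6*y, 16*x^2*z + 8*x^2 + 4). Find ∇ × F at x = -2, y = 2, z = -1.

(∇×F)₁ = ∂F₃/∂y − ∂F₂/∂z = 0
(∇×F)₂ = ∂F₁/∂z − ∂F₃/∂x = -32*x*z - 16*x - 5
(∇×F)₃ = ∂F₂/∂x − ∂F₁/∂y = 0
∇×F = (0, -32*x*z - 16*x - 5, 0)
At (-2, 2, -1): (0, -37, 0).

(0, -37, 0)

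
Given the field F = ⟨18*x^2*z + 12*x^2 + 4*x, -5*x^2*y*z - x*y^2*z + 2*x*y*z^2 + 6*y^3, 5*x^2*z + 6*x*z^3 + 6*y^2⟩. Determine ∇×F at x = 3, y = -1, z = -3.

(-90, 414, -105)

(∇×F)₁ = ∂F₃/∂y − ∂F₂/∂z = 5*x^2*y + x*y^2 - 4*x*y*z + 12*y
(∇×F)₂ = ∂F₁/∂z − ∂F₃/∂x = 18*x^2 - 10*x*z - 6*z^3
(∇×F)₃ = ∂F₂/∂x − ∂F₁/∂y = -10*x*y*z - y^2*z + 2*y*z^2
∇×F = (5*x^2*y + x*y^2 - 4*x*y*z + 12*y, 18*x^2 - 10*x*z - 6*z^3, -10*x*y*z - y^2*z + 2*y*z^2)
At (3, -1, -3): (-90, 414, -105).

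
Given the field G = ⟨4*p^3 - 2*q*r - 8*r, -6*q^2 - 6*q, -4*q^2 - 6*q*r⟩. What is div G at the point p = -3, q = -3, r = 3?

156

∂G₁/∂p = 12*p^2
∂G₂/∂q = -12*q - 6
∂G₃/∂r = -6*q
∇·G = 12*p^2 - 18*q - 6
At (-3, -3, 3): 156.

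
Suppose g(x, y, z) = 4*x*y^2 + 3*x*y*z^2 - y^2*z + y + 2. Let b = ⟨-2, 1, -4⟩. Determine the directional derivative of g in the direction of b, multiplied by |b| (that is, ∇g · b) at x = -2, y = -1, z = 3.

-125

∂g/∂x = 4*y^2 + 3*y*z^2
∂g/∂y = 8*x*y + 3*x*z^2 - 2*y*z + 1
∂g/∂z = 6*x*y*z - y^2
∇g at (-2, -1, 3) = (-23, -31, 35)
∇g · b = (-23)(-2) + (-31)(1) + (35)(-4) = -125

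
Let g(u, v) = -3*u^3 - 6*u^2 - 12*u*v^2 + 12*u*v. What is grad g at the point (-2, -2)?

∂g/∂u = -9*u^2 - 12*u - 12*v^2 + 12*v
∂g/∂v = -24*u*v + 12*u
∇g = (-9*u^2 - 12*u - 12*v^2 + 12*v, -24*u*v + 12*u)
At (-2, -2): (-84, -120).

(-84, -120)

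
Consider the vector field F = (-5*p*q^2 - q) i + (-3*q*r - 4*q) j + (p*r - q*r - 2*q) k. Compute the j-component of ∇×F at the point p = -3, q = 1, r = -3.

(∇×F)_2 = ∂F₁/∂r − ∂F₃/∂p
= 0 − (r)
= -r
At (-3, 1, -3): 3.

3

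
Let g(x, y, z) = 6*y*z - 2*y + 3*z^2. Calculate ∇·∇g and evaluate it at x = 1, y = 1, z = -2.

6

∂²g/∂x² = 0
∂²g/∂y² = 0
∂²g/∂z² = 6
∇²g = 6
At (1, 1, -2): 6.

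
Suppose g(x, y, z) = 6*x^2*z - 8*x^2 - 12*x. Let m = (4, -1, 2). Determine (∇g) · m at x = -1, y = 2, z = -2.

∂g/∂x = 12*x*z - 16*x - 12
∂g/∂y = 0
∂g/∂z = 6*x^2
∇g at (-1, 2, -2) = (28, 0, 6)
∇g · m = (28)(4) + (0)(-1) + (6)(2) = 124

124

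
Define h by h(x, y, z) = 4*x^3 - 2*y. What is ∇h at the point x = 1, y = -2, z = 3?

∂h/∂x = 12*x^2
∂h/∂y = -2
∂h/∂z = 0
∇h = (12*x^2, -2, 0)
At (1, -2, 3): (12, -2, 0).

(12, -2, 0)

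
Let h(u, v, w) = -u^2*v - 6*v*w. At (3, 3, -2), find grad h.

(-18, 3, -18)

∂h/∂u = -2*u*v
∂h/∂v = -u^2 - 6*w
∂h/∂w = -6*v
∇h = (-2*u*v, -u^2 - 6*w, -6*v)
At (3, 3, -2): (-18, 3, -18).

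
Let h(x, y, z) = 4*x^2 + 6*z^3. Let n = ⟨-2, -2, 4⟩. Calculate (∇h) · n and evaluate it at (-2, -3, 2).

320

∂h/∂x = 8*x
∂h/∂y = 0
∂h/∂z = 18*z^2
∇h at (-2, -3, 2) = (-16, 0, 72)
∇h · n = (-16)(-2) + (0)(-2) + (72)(4) = 320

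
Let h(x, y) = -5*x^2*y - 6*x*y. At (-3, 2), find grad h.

(48, -27)

∂h/∂x = -10*x*y - 6*y
∂h/∂y = -5*x^2 - 6*x
∇h = (-10*x*y - 6*y, -5*x^2 - 6*x)
At (-3, 2): (48, -27).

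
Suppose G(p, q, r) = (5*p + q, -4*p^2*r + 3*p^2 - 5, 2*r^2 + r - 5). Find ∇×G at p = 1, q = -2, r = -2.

(∇×G)₁ = ∂G₃/∂q − ∂G₂/∂r = 4*p^2
(∇×G)₂ = ∂G₁/∂r − ∂G₃/∂p = 0
(∇×G)₃ = ∂G₂/∂p − ∂G₁/∂q = -8*p*r + 6*p - 1
∇×G = (4*p^2, 0, -8*p*r + 6*p - 1)
At (1, -2, -2): (4, 0, 21).

(4, 0, 21)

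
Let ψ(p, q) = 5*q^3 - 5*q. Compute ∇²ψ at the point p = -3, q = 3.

90

∂²ψ/∂p² = 0
∂²ψ/∂q² = 30*q
∇²ψ = 30*q
At (-3, 3): 90.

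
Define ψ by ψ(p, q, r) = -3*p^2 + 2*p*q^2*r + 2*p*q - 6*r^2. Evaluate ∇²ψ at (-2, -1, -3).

∂²ψ/∂p² = -6
∂²ψ/∂q² = 4*p*r
∂²ψ/∂r² = -12
∇²ψ = 4*p*r - 18
At (-2, -1, -3): 6.

6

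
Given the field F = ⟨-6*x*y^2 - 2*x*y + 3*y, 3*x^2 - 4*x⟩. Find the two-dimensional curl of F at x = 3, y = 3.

∂F₂/∂x = 6*x - 4
∂F₁/∂y = -12*x*y - 2*x + 3
Scalar curl = 12*x*y + 8*x - 7
At (3, 3): 125.

125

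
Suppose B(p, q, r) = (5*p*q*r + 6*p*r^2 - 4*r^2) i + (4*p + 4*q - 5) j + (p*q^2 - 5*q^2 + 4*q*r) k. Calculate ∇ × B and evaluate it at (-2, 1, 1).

(∇×B)₁ = ∂B₃/∂q − ∂B₂/∂r = 2*p*q - 10*q + 4*r
(∇×B)₂ = ∂B₁/∂r − ∂B₃/∂p = 5*p*q + 12*p*r - q^2 - 8*r
(∇×B)₃ = ∂B₂/∂p − ∂B₁/∂q = -5*p*r + 4
∇×B = (2*p*q - 10*q + 4*r, 5*p*q + 12*p*r - q^2 - 8*r, -5*p*r + 4)
At (-2, 1, 1): (-10, -43, 14).

(-10, -43, 14)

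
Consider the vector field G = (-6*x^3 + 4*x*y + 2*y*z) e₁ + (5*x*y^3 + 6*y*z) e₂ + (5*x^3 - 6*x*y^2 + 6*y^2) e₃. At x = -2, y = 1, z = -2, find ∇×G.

(30, -52, 17)

(∇×G)₁ = ∂G₃/∂y − ∂G₂/∂z = -12*x*y + 6*y
(∇×G)₂ = ∂G₁/∂z − ∂G₃/∂x = -15*x^2 + 6*y^2 + 2*y
(∇×G)₃ = ∂G₂/∂x − ∂G₁/∂y = -4*x + 5*y^3 - 2*z
∇×G = (-12*x*y + 6*y, -15*x^2 + 6*y^2 + 2*y, -4*x + 5*y^3 - 2*z)
At (-2, 1, -2): (30, -52, 17).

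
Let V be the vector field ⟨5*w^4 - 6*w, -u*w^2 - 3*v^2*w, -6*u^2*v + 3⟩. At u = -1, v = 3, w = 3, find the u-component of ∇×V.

(∇×V)_1 = ∂V₃/∂v − ∂V₂/∂w
= -6*u^2 − (-2*u*w - 3*v^2)
= -6*u^2 + 2*u*w + 3*v^2
At (-1, 3, 3): 15.

15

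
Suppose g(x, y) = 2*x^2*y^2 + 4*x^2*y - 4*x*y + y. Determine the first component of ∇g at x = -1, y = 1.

-16

(∇g)_1 = ∂g/∂x = 4*x*y^2 + 8*x*y - 4*y
At (-1, 1): -16.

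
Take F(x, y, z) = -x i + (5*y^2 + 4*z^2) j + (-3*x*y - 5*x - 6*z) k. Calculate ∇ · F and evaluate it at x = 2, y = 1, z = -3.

3

∂F₁/∂x = -1
∂F₂/∂y = 10*y
∂F₃/∂z = -6
∇·F = 10*y - 7
At (2, 1, -3): 3.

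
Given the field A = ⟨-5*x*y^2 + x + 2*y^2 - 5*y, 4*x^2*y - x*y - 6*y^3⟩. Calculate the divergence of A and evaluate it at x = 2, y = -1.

-8

∂A₁/∂x = -5*y^2 + 1
∂A₂/∂y = 4*x^2 - x - 18*y^2
∇·A = 4*x^2 - x - 23*y^2 + 1
At (2, -1): -8.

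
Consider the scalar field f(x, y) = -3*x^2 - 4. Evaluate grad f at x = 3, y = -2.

(-18, 0)

∂f/∂x = -6*x
∂f/∂y = 0
∇f = (-6*x, 0)
At (3, -2): (-18, 0).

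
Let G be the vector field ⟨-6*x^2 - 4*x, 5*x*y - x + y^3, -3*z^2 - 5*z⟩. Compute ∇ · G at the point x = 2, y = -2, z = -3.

∂G₁/∂x = -12*x - 4
∂G₂/∂y = 5*x + 3*y^2
∂G₃/∂z = -6*z - 5
∇·G = -7*x + 3*y^2 - 6*z - 9
At (2, -2, -3): 7.

7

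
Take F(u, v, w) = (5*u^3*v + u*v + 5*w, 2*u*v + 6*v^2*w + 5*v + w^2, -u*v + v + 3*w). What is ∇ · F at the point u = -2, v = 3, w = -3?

∂F₁/∂u = 15*u^2*v + v
∂F₂/∂v = 2*u + 12*v*w + 5
∂F₃/∂w = 3
∇·F = 15*u^2*v + 2*u + 12*v*w + v + 8
At (-2, 3, -3): 79.

79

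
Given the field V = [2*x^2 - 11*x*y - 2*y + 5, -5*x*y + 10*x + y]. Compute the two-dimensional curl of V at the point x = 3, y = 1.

40

∂V₂/∂x = -5*y + 10
∂V₁/∂y = -11*x - 2
Scalar curl = 11*x - 5*y + 12
At (3, 1): 40.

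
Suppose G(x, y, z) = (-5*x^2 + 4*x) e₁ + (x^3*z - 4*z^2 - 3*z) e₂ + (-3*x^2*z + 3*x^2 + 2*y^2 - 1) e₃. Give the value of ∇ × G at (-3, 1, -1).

(26, 36, -27)

(∇×G)₁ = ∂G₃/∂y − ∂G₂/∂z = -x^3 + 4*y + 8*z + 3
(∇×G)₂ = ∂G₁/∂z − ∂G₃/∂x = 6*x*z - 6*x
(∇×G)₃ = ∂G₂/∂x − ∂G₁/∂y = 3*x^2*z
∇×G = (-x^3 + 4*y + 8*z + 3, 6*x*z - 6*x, 3*x^2*z)
At (-3, 1, -1): (26, 36, -27).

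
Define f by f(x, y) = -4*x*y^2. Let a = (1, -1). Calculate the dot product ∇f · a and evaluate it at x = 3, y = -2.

∂f/∂x = -4*y^2
∂f/∂y = -8*x*y
∇f at (3, -2) = (-16, 48)
∇f · a = (-16)(1) + (48)(-1) = -64

-64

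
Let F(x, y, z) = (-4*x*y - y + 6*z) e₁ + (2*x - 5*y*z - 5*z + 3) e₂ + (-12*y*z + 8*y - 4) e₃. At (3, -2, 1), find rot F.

(-9, 6, 15)

(∇×F)₁ = ∂F₃/∂y − ∂F₂/∂z = 5*y - 12*z + 13
(∇×F)₂ = ∂F₁/∂z − ∂F₃/∂x = 6
(∇×F)₃ = ∂F₂/∂x − ∂F₁/∂y = 4*x + 3
∇×F = (5*y - 12*z + 13, 6, 4*x + 3)
At (3, -2, 1): (-9, 6, 15).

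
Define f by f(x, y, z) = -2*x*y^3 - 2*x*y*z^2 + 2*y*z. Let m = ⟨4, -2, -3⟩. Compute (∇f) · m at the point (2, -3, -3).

966

∂f/∂x = -2*y^3 - 2*y*z^2
∂f/∂y = -6*x*y^2 - 2*x*z^2 + 2*z
∂f/∂z = -4*x*y*z + 2*y
∇f at (2, -3, -3) = (108, -150, -78)
∇f · m = (108)(4) + (-150)(-2) + (-78)(-3) = 966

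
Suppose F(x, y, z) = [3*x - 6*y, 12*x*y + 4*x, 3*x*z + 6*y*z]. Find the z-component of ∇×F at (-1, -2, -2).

-14

(∇×F)_3 = ∂F₂/∂x − ∂F₁/∂y
= 12*y + 4 − (-6)
= 12*y + 10
At (-1, -2, -2): -14.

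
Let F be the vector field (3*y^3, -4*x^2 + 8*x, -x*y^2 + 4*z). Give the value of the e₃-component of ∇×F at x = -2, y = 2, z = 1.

-12

(∇×F)_3 = ∂F₂/∂x − ∂F₁/∂y
= -8*x + 8 − (9*y^2)
= -8*x - 9*y^2 + 8
At (-2, 2, 1): -12.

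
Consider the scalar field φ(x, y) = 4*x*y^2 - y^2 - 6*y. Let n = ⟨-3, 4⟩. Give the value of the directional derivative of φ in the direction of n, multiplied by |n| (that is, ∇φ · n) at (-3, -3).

180

∂φ/∂x = 4*y^2
∂φ/∂y = 8*x*y - 2*y - 6
∇φ at (-3, -3) = (36, 72)
∇φ · n = (36)(-3) + (72)(4) = 180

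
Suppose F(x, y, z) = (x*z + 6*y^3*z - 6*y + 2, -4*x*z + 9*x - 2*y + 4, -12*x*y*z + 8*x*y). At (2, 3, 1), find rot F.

(0, 176, -151)

(∇×F)₁ = ∂F₃/∂y − ∂F₂/∂z = -12*x*z + 12*x
(∇×F)₂ = ∂F₁/∂z − ∂F₃/∂x = x + 6*y^3 + 12*y*z - 8*y
(∇×F)₃ = ∂F₂/∂x − ∂F₁/∂y = -18*y^2*z - 4*z + 15
∇×F = (-12*x*z + 12*x, x + 6*y^3 + 12*y*z - 8*y, -18*y^2*z - 4*z + 15)
At (2, 3, 1): (0, 176, -151).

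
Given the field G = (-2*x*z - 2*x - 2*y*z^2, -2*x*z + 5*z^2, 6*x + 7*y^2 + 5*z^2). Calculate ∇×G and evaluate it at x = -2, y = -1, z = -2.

(∇×G)₁ = ∂G₃/∂y − ∂G₂/∂z = 2*x + 14*y - 10*z
(∇×G)₂ = ∂G₁/∂z − ∂G₃/∂x = -2*x - 4*y*z - 6
(∇×G)₃ = ∂G₂/∂x − ∂G₁/∂y = 2*z^2 - 2*z
∇×G = (2*x + 14*y - 10*z, -2*x - 4*y*z - 6, 2*z^2 - 2*z)
At (-2, -1, -2): (2, -10, 12).

(2, -10, 12)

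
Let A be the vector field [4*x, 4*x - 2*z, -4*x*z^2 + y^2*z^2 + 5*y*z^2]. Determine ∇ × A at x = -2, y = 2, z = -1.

(11, 4, 4)

(∇×A)₁ = ∂A₃/∂y − ∂A₂/∂z = 2*y*z^2 + 5*z^2 + 2
(∇×A)₂ = ∂A₁/∂z − ∂A₃/∂x = 4*z^2
(∇×A)₃ = ∂A₂/∂x − ∂A₁/∂y = 4
∇×A = (2*y*z^2 + 5*z^2 + 2, 4*z^2, 4)
At (-2, 2, -1): (11, 4, 4).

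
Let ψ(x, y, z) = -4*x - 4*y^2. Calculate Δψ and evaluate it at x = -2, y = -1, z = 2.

∂²ψ/∂x² = 0
∂²ψ/∂y² = -8
∂²ψ/∂z² = 0
∇²ψ = -8
At (-2, -1, 2): -8.

-8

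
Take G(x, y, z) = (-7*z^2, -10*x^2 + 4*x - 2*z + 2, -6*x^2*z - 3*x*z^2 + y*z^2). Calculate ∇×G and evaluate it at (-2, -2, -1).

(3, 41, 44)

(∇×G)₁ = ∂G₃/∂y − ∂G₂/∂z = z^2 + 2
(∇×G)₂ = ∂G₁/∂z − ∂G₃/∂x = 12*x*z + 3*z^2 - 14*z
(∇×G)₃ = ∂G₂/∂x − ∂G₁/∂y = -20*x + 4
∇×G = (z^2 + 2, 12*x*z + 3*z^2 - 14*z, -20*x + 4)
At (-2, -2, -1): (3, 41, 44).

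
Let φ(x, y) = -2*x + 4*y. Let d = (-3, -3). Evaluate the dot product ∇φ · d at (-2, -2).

-6

∂φ/∂x = -2
∂φ/∂y = 4
∇φ at (-2, -2) = (-2, 4)
∇φ · d = (-2)(-3) + (4)(-3) = -6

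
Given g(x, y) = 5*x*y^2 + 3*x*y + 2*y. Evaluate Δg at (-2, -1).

-20

∂²g/∂x² = 0
∂²g/∂y² = 10*x
∇²g = 10*x
At (-2, -1): -20.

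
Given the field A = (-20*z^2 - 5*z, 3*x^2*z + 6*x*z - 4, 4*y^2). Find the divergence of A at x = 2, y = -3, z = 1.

∂A₁/∂x = 0
∂A₂/∂y = 0
∂A₃/∂z = 0
∇·A = 0
At (2, -3, 1): 0.

0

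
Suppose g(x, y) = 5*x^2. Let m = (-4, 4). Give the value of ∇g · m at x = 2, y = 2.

∂g/∂x = 10*x
∂g/∂y = 0
∇g at (2, 2) = (20, 0)
∇g · m = (20)(-4) + (0)(4) = -80

-80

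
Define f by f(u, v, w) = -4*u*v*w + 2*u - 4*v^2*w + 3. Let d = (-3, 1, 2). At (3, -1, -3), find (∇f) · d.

∂f/∂u = -4*v*w + 2
∂f/∂v = -4*u*w - 8*v*w
∂f/∂w = -4*u*v - 4*v^2
∇f at (3, -1, -3) = (-10, 12, 8)
∇f · d = (-10)(-3) + (12)(1) + (8)(2) = 58

58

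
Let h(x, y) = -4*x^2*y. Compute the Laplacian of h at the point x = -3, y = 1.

∂²h/∂x² = -8*y
∂²h/∂y² = 0
∇²h = -8*y
At (-3, 1): -8.

-8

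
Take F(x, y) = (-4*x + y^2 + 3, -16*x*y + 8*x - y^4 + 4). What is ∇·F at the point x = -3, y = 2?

12

∂F₁/∂x = -4
∂F₂/∂y = -16*x - 4*y^3
∇·F = -16*x - 4*y^3 - 4
At (-3, 2): 12.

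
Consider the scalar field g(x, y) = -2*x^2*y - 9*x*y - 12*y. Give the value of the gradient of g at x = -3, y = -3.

(-9, -3)

∂g/∂x = -4*x*y - 9*y
∂g/∂y = -2*x^2 - 9*x - 12
∇g = (-4*x*y - 9*y, -2*x^2 - 9*x - 12)
At (-3, -3): (-9, -3).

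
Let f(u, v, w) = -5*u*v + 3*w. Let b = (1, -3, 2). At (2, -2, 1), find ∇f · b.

∂f/∂u = -5*v
∂f/∂v = -5*u
∂f/∂w = 3
∇f at (2, -2, 1) = (10, -10, 3)
∇f · b = (10)(1) + (-10)(-3) + (3)(2) = 46

46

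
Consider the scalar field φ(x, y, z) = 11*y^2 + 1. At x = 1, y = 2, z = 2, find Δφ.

∂²φ/∂x² = 0
∂²φ/∂y² = 22
∂²φ/∂z² = 0
∇²φ = 22
At (1, 2, 2): 22.

22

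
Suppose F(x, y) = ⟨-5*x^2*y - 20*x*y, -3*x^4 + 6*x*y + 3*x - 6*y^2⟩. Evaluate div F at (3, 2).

∂F₁/∂x = -10*x*y - 20*y
∂F₂/∂y = 6*x - 12*y
∇·F = -10*x*y + 6*x - 32*y
At (3, 2): -106.

-106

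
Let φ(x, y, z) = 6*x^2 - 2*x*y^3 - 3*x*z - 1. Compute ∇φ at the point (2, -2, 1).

(37, -48, -6)

∂φ/∂x = 12*x - 2*y^3 - 3*z
∂φ/∂y = -6*x*y^2
∂φ/∂z = -3*x
∇φ = (12*x - 2*y^3 - 3*z, -6*x*y^2, -3*x)
At (2, -2, 1): (37, -48, -6).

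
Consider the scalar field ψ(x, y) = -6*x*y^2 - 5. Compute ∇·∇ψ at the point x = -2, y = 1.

24

∂²ψ/∂x² = 0
∂²ψ/∂y² = -12*x
∇²ψ = -12*x
At (-2, 1): 24.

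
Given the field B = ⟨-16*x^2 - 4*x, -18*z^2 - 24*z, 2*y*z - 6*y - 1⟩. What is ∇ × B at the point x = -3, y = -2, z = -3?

(-96, 0, 0)

(∇×B)₁ = ∂B₃/∂y − ∂B₂/∂z = 38*z + 18
(∇×B)₂ = ∂B₁/∂z − ∂B₃/∂x = 0
(∇×B)₃ = ∂B₂/∂x − ∂B₁/∂y = 0
∇×B = (38*z + 18, 0, 0)
At (-3, -2, -3): (-96, 0, 0).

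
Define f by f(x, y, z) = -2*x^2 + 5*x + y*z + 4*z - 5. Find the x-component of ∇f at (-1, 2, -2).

9

(∇f)_1 = ∂f/∂x = -4*x + 5
At (-1, 2, -2): 9.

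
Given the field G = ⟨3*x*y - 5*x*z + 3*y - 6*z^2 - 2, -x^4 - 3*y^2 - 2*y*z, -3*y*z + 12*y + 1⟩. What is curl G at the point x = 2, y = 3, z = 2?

(12, -34, -41)

(∇×G)₁ = ∂G₃/∂y − ∂G₂/∂z = 2*y - 3*z + 12
(∇×G)₂ = ∂G₁/∂z − ∂G₃/∂x = -5*x - 12*z
(∇×G)₃ = ∂G₂/∂x − ∂G₁/∂y = -4*x^3 - 3*x - 3
∇×G = (2*y - 3*z + 12, -5*x - 12*z, -4*x^3 - 3*x - 3)
At (2, 3, 2): (12, -34, -41).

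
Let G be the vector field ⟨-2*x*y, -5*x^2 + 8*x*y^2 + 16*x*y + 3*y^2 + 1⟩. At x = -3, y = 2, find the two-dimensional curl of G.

88

∂G₂/∂x = -10*x + 8*y^2 + 16*y
∂G₁/∂y = -2*x
Scalar curl = -8*x + 8*y^2 + 16*y
At (-3, 2): 88.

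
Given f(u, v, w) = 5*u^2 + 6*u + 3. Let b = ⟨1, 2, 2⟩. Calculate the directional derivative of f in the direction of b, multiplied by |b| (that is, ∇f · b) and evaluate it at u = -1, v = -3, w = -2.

-4

∂f/∂u = 10*u + 6
∂f/∂v = 0
∂f/∂w = 0
∇f at (-1, -3, -2) = (-4, 0, 0)
∇f · b = (-4)(1) + (0)(2) + (0)(2) = -4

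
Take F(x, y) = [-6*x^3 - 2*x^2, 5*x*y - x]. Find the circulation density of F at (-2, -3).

-16

∂F₂/∂x = 5*y - 1
∂F₁/∂y = 0
Scalar curl = 5*y - 1
At (-2, -3): -16.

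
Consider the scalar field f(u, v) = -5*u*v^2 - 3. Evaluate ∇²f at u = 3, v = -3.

∂²f/∂u² = 0
∂²f/∂v² = -10*u
∇²f = -10*u
At (3, -3): -30.

-30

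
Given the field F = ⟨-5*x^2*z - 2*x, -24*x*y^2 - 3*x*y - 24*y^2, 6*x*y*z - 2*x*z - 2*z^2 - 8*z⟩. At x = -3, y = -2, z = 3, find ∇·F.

-73

∂F₁/∂x = -10*x*z - 2
∂F₂/∂y = -48*x*y - 3*x - 48*y
∂F₃/∂z = 6*x*y - 2*x - 4*z - 8
∇·F = -42*x*y - 10*x*z - 5*x - 48*y - 4*z - 10
At (-3, -2, 3): -73.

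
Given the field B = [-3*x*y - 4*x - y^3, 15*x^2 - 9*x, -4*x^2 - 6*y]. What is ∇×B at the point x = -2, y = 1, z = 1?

(∇×B)₁ = ∂B₃/∂y − ∂B₂/∂z = -6
(∇×B)₂ = ∂B₁/∂z − ∂B₃/∂x = 8*x
(∇×B)₃ = ∂B₂/∂x − ∂B₁/∂y = 33*x + 3*y^2 - 9
∇×B = (-6, 8*x, 33*x + 3*y^2 - 9)
At (-2, 1, 1): (-6, -16, -72).

(-6, -16, -72)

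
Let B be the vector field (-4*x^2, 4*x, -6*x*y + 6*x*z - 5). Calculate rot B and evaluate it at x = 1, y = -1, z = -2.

(∇×B)₁ = ∂B₃/∂y − ∂B₂/∂z = -6*x
(∇×B)₂ = ∂B₁/∂z − ∂B₃/∂x = 6*y - 6*z
(∇×B)₃ = ∂B₂/∂x − ∂B₁/∂y = 4
∇×B = (-6*x, 6*y - 6*z, 4)
At (1, -1, -2): (-6, 6, 4).

(-6, 6, 4)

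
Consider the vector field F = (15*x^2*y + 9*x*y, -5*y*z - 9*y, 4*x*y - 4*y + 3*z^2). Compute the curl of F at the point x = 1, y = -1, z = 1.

(-5, 4, -24)

(∇×F)₁ = ∂F₃/∂y − ∂F₂/∂z = 4*x + 5*y - 4
(∇×F)₂ = ∂F₁/∂z − ∂F₃/∂x = -4*y
(∇×F)₃ = ∂F₂/∂x − ∂F₁/∂y = -15*x^2 - 9*x
∇×F = (4*x + 5*y - 4, -4*y, -15*x^2 - 9*x)
At (1, -1, 1): (-5, 4, -24).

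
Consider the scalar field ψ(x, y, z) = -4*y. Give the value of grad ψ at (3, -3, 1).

(0, -4, 0)

∂ψ/∂x = 0
∂ψ/∂y = -4
∂ψ/∂z = 0
∇ψ = (0, -4, 0)
At (3, -3, 1): (0, -4, 0).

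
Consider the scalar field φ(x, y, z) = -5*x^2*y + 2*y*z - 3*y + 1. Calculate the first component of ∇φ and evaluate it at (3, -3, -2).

90

(∇φ)_1 = ∂φ/∂x = -10*x*y
At (3, -3, -2): 90.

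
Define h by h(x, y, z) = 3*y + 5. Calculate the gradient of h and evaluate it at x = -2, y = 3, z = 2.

∂h/∂x = 0
∂h/∂y = 3
∂h/∂z = 0
∇h = (0, 3, 0)
At (-2, 3, 2): (0, 3, 0).

(0, 3, 0)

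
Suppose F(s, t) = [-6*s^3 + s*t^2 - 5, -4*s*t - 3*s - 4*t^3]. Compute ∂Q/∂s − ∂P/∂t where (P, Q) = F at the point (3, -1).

7

∂F₂/∂s = -4*t - 3
∂F₁/∂t = 2*s*t
Scalar curl = -2*s*t - 4*t - 3
At (3, -1): 7.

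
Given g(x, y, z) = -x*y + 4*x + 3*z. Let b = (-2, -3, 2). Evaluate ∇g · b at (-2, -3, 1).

∂g/∂x = -y + 4
∂g/∂y = -x
∂g/∂z = 3
∇g at (-2, -3, 1) = (7, 2, 3)
∇g · b = (7)(-2) + (2)(-3) + (3)(2) = -14

-14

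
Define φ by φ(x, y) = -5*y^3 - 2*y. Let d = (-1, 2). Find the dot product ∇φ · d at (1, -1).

-34

∂φ/∂x = 0
∂φ/∂y = -15*y^2 - 2
∇φ at (1, -1) = (0, -17)
∇φ · d = (0)(-1) + (-17)(2) = -34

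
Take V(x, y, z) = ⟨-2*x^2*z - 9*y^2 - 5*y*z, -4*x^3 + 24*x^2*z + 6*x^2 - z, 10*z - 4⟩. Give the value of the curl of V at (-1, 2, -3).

(-23, -12, 141)

(∇×V)₁ = ∂V₃/∂y − ∂V₂/∂z = -24*x^2 + 1
(∇×V)₂ = ∂V₁/∂z − ∂V₃/∂x = -2*x^2 - 5*y
(∇×V)₃ = ∂V₂/∂x − ∂V₁/∂y = -12*x^2 + 48*x*z + 12*x + 18*y + 5*z
∇×V = (-24*x^2 + 1, -2*x^2 - 5*y, -12*x^2 + 48*x*z + 12*x + 18*y + 5*z)
At (-1, 2, -3): (-23, -12, 141).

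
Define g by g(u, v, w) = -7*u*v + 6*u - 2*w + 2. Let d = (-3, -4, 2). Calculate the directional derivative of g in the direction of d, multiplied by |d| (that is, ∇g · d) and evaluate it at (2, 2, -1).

76

∂g/∂u = -7*v + 6
∂g/∂v = -7*u
∂g/∂w = -2
∇g at (2, 2, -1) = (-8, -14, -2)
∇g · d = (-8)(-3) + (-14)(-4) + (-2)(2) = 76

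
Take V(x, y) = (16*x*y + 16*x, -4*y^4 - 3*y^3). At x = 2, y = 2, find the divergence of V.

-116

∂V₁/∂x = 16*y + 16
∂V₂/∂y = -16*y^3 - 9*y^2
∇·V = -16*y^3 - 9*y^2 + 16*y + 16
At (2, 2): -116.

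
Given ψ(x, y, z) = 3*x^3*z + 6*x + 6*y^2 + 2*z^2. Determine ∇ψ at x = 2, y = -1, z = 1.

∂ψ/∂x = 9*x^2*z + 6
∂ψ/∂y = 12*y
∂ψ/∂z = 3*x^3 + 4*z
∇ψ = (9*x^2*z + 6, 12*y, 3*x^3 + 4*z)
At (2, -1, 1): (42, -12, 28).

(42, -12, 28)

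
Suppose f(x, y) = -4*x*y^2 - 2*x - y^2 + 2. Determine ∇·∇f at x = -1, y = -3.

6

∂²f/∂x² = 0
∂²f/∂y² = -2*(4*x + 1)
∇²f = -8*x - 2
At (-1, -3): 6.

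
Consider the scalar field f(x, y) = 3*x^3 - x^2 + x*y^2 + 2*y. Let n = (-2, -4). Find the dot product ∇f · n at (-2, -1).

-106

∂f/∂x = 9*x^2 - 2*x + y^2
∂f/∂y = 2*x*y + 2
∇f at (-2, -1) = (41, 6)
∇f · n = (41)(-2) + (6)(-4) = -106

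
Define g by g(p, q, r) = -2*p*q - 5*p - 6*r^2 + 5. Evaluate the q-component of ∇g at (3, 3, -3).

(∇g)_2 = ∂g/∂q = -2*p
At (3, 3, -3): -6.

-6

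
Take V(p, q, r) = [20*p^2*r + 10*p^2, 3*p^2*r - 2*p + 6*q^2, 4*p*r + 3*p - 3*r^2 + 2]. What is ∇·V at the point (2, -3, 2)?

160

∂V₁/∂p = 40*p*r + 20*p
∂V₂/∂q = 12*q
∂V₃/∂r = 4*p - 6*r
∇·V = 40*p*r + 24*p + 12*q - 6*r
At (2, -3, 2): 160.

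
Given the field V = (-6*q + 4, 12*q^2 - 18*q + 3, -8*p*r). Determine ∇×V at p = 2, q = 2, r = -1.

(0, -8, 6)

(∇×V)₁ = ∂V₃/∂q − ∂V₂/∂r = 0
(∇×V)₂ = ∂V₁/∂r − ∂V₃/∂p = 8*r
(∇×V)₃ = ∂V₂/∂p − ∂V₁/∂q = 6
∇×V = (0, 8*r, 6)
At (2, 2, -1): (0, -8, 6).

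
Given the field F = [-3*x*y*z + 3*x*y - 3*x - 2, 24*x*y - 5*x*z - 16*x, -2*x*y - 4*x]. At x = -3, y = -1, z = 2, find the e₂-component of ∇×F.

-7

(∇×F)_2 = ∂F₁/∂z − ∂F₃/∂x
= -3*x*y − (-2*y - 4)
= -3*x*y + 2*y + 4
At (-3, -1, 2): -7.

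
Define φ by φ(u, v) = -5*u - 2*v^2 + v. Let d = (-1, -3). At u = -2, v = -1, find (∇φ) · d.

-10

∂φ/∂u = -5
∂φ/∂v = -4*v + 1
∇φ at (-2, -1) = (-5, 5)
∇φ · d = (-5)(-1) + (5)(-3) = -10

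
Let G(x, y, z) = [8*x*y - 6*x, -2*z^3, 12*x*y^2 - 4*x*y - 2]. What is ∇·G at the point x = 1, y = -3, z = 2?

-30

∂G₁/∂x = 8*y - 6
∂G₂/∂y = 0
∂G₃/∂z = 0
∇·G = 8*y - 6
At (1, -3, 2): -30.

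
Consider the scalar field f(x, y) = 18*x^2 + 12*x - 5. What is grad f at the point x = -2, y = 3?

(-60, 0)

∂f/∂x = 36*x + 12
∂f/∂y = 0
∇f = (36*x + 12, 0)
At (-2, 3): (-60, 0).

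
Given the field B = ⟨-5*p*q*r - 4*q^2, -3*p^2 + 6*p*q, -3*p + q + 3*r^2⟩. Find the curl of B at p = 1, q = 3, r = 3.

(∇×B)₁ = ∂B₃/∂q − ∂B₂/∂r = 1
(∇×B)₂ = ∂B₁/∂r − ∂B₃/∂p = -5*p*q + 3
(∇×B)₃ = ∂B₂/∂p − ∂B₁/∂q = 5*p*r - 6*p + 14*q
∇×B = (1, -5*p*q + 3, 5*p*r - 6*p + 14*q)
At (1, 3, 3): (1, -12, 51).

(1, -12, 51)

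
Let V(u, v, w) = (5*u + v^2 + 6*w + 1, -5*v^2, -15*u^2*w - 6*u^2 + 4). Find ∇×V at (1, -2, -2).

(0, -42, 4)

(∇×V)₁ = ∂V₃/∂v − ∂V₂/∂w = 0
(∇×V)₂ = ∂V₁/∂w − ∂V₃/∂u = 30*u*w + 12*u + 6
(∇×V)₃ = ∂V₂/∂u − ∂V₁/∂v = -2*v
∇×V = (0, 30*u*w + 12*u + 6, -2*v)
At (1, -2, -2): (0, -42, 4).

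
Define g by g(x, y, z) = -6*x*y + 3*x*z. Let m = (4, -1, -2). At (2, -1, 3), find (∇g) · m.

∂g/∂x = -6*y + 3*z
∂g/∂y = -6*x
∂g/∂z = 3*x
∇g at (2, -1, 3) = (15, -12, 6)
∇g · m = (15)(4) + (-12)(-1) + (6)(-2) = 60

60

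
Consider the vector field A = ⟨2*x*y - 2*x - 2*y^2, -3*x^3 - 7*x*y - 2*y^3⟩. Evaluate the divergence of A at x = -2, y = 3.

-36

∂A₁/∂x = 2*y - 2
∂A₂/∂y = -7*x - 6*y^2
∇·A = -7*x - 6*y^2 + 2*y - 2
At (-2, 3): -36.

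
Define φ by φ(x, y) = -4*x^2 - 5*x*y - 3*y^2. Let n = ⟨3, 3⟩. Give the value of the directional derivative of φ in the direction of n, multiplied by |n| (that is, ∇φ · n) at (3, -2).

-51

∂φ/∂x = -8*x - 5*y
∂φ/∂y = -5*x - 6*y
∇φ at (3, -2) = (-14, -3)
∇φ · n = (-14)(3) + (-3)(3) = -51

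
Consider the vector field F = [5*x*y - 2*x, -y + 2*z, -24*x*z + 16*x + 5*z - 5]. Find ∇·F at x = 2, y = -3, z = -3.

∂F₁/∂x = 5*y - 2
∂F₂/∂y = -1
∂F₃/∂z = -24*x + 5
∇·F = -24*x + 5*y + 2
At (2, -3, -3): -61.

-61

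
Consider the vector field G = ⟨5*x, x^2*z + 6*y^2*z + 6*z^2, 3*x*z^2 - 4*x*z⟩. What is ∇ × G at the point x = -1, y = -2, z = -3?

(11, -39, 6)

(∇×G)₁ = ∂G₃/∂y − ∂G₂/∂z = -x^2 - 6*y^2 - 12*z
(∇×G)₂ = ∂G₁/∂z − ∂G₃/∂x = -3*z^2 + 4*z
(∇×G)₃ = ∂G₂/∂x − ∂G₁/∂y = 2*x*z
∇×G = (-x^2 - 6*y^2 - 12*z, -3*z^2 + 4*z, 2*x*z)
At (-1, -2, -3): (11, -39, 6).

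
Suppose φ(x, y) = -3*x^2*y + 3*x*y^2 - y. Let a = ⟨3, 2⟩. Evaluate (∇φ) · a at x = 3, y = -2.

16

∂φ/∂x = -6*x*y + 3*y^2
∂φ/∂y = -3*x^2 + 6*x*y - 1
∇φ at (3, -2) = (48, -64)
∇φ · a = (48)(3) + (-64)(2) = 16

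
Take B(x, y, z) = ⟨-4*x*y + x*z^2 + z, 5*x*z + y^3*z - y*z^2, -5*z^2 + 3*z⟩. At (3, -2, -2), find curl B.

(∇×B)₁ = ∂B₃/∂y − ∂B₂/∂z = -5*x - y^3 + 2*y*z
(∇×B)₂ = ∂B₁/∂z − ∂B₃/∂x = 2*x*z + 1
(∇×B)₃ = ∂B₂/∂x − ∂B₁/∂y = 4*x + 5*z
∇×B = (-5*x - y^3 + 2*y*z, 2*x*z + 1, 4*x + 5*z)
At (3, -2, -2): (1, -11, 2).

(1, -11, 2)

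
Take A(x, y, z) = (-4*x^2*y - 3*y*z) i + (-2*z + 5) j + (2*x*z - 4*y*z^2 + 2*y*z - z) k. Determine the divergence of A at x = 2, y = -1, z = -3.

∂A₁/∂x = -8*x*y
∂A₂/∂y = 0
∂A₃/∂z = 2*x - 8*y*z + 2*y - 1
∇·A = -8*x*y + 2*x - 8*y*z + 2*y - 1
At (2, -1, -3): -7.

-7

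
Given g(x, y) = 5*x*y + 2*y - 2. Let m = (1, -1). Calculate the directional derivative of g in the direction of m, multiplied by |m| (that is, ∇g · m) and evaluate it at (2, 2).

-2

∂g/∂x = 5*y
∂g/∂y = 5*x + 2
∇g at (2, 2) = (10, 12)
∇g · m = (10)(1) + (12)(-1) = -2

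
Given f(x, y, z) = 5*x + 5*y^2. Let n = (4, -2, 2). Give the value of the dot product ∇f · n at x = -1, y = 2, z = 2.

∂f/∂x = 5
∂f/∂y = 10*y
∂f/∂z = 0
∇f at (-1, 2, 2) = (5, 20, 0)
∇f · n = (5)(4) + (20)(-2) + (0)(2) = -20

-20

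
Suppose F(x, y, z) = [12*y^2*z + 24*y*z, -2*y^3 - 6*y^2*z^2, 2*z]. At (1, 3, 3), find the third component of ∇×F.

-288

(∇×F)_3 = ∂F₂/∂x − ∂F₁/∂y
= 0 − (24*y*z + 24*z)
= -24*y*z - 24*z
At (1, 3, 3): -288.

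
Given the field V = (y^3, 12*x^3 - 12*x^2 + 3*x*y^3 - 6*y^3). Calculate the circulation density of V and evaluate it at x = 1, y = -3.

-96

∂V₂/∂x = 36*x^2 - 24*x + 3*y^3
∂V₁/∂y = 3*y^2
Scalar curl = 36*x^2 - 24*x + 3*y^3 - 3*y^2
At (1, -3): -96.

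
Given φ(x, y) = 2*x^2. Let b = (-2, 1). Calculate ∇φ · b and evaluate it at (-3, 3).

∂φ/∂x = 4*x
∂φ/∂y = 0
∇φ at (-3, 3) = (-12, 0)
∇φ · b = (-12)(-2) + (0)(1) = 24

24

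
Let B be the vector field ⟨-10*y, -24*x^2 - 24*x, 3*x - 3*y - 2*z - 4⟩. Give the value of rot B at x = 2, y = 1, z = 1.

(-3, -3, -110)

(∇×B)₁ = ∂B₃/∂y − ∂B₂/∂z = -3
(∇×B)₂ = ∂B₁/∂z − ∂B₃/∂x = -3
(∇×B)₃ = ∂B₂/∂x − ∂B₁/∂y = -48*x - 14
∇×B = (-3, -3, -48*x - 14)
At (2, 1, 1): (-3, -3, -110).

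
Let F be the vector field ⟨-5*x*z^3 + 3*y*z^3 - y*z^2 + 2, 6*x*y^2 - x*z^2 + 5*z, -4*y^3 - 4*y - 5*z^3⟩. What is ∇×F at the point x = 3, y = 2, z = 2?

(-45, -116, 0)

(∇×F)₁ = ∂F₃/∂y − ∂F₂/∂z = 2*x*z - 12*y^2 - 9
(∇×F)₂ = ∂F₁/∂z − ∂F₃/∂x = -15*x*z^2 + 9*y*z^2 - 2*y*z
(∇×F)₃ = ∂F₂/∂x − ∂F₁/∂y = 6*y^2 - 3*z^3
∇×F = (2*x*z - 12*y^2 - 9, -15*x*z^2 + 9*y*z^2 - 2*y*z, 6*y^2 - 3*z^3)
At (3, 2, 2): (-45, -116, 0).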